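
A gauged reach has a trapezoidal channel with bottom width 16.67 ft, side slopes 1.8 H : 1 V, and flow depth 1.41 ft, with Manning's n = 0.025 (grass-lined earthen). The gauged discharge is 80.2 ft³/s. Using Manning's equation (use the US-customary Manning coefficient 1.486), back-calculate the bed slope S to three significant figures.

0.00194

A = (b + z·y)·y = (16.67 + 1.8×1.41)×1.41 = 27.08 ft²
P = b + 2y√(1+z²) = 16.67 + 2×1.41×√(1+1.8²) = 22.48 ft
R = A/P = 27.08/22.48 = 1.205 ft
S = (Q·n / (1.486·A·R^(2/3)))² = (80.2×0.025 / (1.486×27.08×1.132))² = 0.001936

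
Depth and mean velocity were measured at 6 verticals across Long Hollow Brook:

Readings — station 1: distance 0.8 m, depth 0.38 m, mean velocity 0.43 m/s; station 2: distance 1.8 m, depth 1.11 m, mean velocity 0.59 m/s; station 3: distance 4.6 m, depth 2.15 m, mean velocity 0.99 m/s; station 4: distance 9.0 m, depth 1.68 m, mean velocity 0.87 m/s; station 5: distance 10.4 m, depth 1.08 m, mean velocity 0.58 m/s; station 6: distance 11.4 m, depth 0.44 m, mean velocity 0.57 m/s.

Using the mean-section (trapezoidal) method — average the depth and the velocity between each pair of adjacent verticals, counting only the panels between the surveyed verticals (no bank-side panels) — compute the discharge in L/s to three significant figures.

13700 L/s

Panel 1-2: Δb = 1 m, d̄ = (0.38+1.11)/2 = 0.745, v̄ = (0.43+0.59)/2 = 0.51 → q = 1×0.745×0.51 = 0.3800 m³/s
Panel 2-3: Δb = 2.8 m, d̄ = (1.11+2.15)/2 = 1.63, v̄ = (0.59+0.99)/2 = 0.79 → q = 2.8×1.63×0.79 = 3.606 m³/s
Panel 3-4: Δb = 4.4 m, d̄ = (2.15+1.68)/2 = 1.915, v̄ = (0.99+0.87)/2 = 0.93 → q = 4.4×1.915×0.93 = 7.836 m³/s
Panel 4-5: Δb = 1.4 m, d̄ = (1.68+1.08)/2 = 1.38, v̄ = (0.87+0.58)/2 = 0.725 → q = 1.4×1.38×0.725 = 1.401 m³/s
Panel 5-6: Δb = 1 m, d̄ = (1.08+0.44)/2 = 0.76, v̄ = (0.58+0.57)/2 = 0.575 → q = 1×0.76×0.575 = 0.4370 m³/s
Q = Σ q = 13.66 m³/s
= 13.66 × 1000 = 13660 L/s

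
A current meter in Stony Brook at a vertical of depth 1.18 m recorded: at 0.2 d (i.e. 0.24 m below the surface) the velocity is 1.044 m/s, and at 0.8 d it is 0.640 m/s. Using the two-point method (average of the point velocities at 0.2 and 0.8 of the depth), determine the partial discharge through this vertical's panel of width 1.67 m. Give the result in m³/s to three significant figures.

v̄ = (1.044 + 0.640) / 2 = 0.8420 m/s
q = v̄ × d × w = 0.8420 × 1.18 × 1.67 = 1.659 m³/s

1.66 m³/s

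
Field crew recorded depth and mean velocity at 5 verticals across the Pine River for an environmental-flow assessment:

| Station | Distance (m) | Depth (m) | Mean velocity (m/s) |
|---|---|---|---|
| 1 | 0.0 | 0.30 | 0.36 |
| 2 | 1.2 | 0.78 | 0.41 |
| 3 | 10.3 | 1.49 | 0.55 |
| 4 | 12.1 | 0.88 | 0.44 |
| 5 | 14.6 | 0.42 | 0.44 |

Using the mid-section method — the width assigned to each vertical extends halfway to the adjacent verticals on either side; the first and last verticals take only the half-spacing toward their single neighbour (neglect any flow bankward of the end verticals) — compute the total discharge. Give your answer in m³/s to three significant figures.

w_1 = (1.2 − 0.0)/2 = 0.6 m; q_1 = 0.36 × 0.30 × 0.6 = 0.06480 m³/s
w_2 = (10.3 − 0.0)/2 = 5.15 m; q_2 = 0.41 × 0.78 × 5.15 = 1.647 m³/s
w_3 = (12.1 − 1.2)/2 = 5.45 m; q_3 = 0.55 × 1.49 × 5.45 = 4.466 m³/s
w_4 = (14.6 − 10.3)/2 = 2.15 m; q_4 = 0.44 × 0.88 × 2.15 = 0.8325 m³/s
w_5 = (14.6 − 12.1)/2 = 1.25 m; q_5 = 0.44 × 0.42 × 1.25 = 0.2310 m³/s
Q = Σ qᵢ = 7.242 m³/s

7.24 m³/s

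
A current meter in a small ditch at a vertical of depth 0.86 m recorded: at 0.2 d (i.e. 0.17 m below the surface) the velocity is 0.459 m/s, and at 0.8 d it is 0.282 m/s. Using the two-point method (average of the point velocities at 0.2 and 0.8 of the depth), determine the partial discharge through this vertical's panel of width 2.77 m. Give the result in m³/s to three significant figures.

0.883 m³/s

v̄ = (0.459 + 0.282) / 2 = 0.3705 m/s
q = v̄ × d × w = 0.3705 × 0.86 × 2.77 = 0.8826 m³/s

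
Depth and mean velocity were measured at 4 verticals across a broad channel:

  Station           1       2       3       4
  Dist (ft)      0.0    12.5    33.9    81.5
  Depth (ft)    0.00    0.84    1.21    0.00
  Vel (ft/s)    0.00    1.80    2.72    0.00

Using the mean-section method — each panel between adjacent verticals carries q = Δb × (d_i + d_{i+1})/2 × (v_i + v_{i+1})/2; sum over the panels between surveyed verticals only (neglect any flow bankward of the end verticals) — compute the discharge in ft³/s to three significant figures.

93.5 ft³/s

Panel 1-2: Δb = 12.5 ft, d̄ = (0.00+0.84)/2 = 0.42, v̄ = (0.00+1.80)/2 = 0.9 → q = 12.5×0.42×0.9 = 4.725 ft³/s
Panel 2-3: Δb = 21.4 ft, d̄ = (0.84+1.21)/2 = 1.025, v̄ = (1.80+2.72)/2 = 2.26 → q = 21.4×1.025×2.26 = 49.57 ft³/s
Panel 3-4: Δb = 47.6 ft, d̄ = (1.21+0.00)/2 = 0.605, v̄ = (2.72+0.00)/2 = 1.36 → q = 47.6×0.605×1.36 = 39.17 ft³/s
Q = Σ q = 93.46 ft³/s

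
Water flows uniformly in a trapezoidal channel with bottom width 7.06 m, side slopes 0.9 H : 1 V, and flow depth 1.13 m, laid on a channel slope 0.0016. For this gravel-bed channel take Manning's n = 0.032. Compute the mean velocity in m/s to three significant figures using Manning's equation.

1.17 m/s

A = (b + z·y)·y = (7.06 + 0.9×1.13)×1.13 = 9.127 m²
P = b + 2y√(1+z²) = 7.06 + 2×1.13×√(1+0.9²) = 10.10 m
R = A/P = 9.127/10.10 = 0.9036 m
Q = (1/n)·A·R^(2/3)·S^(1/2) = (1/0.032) × 9.127 × 0.9036^(2/3) × 0.0016^(1/2) = 10.66 m³/s
V = Q/A = 10.66/9.127 = 1.168 m/s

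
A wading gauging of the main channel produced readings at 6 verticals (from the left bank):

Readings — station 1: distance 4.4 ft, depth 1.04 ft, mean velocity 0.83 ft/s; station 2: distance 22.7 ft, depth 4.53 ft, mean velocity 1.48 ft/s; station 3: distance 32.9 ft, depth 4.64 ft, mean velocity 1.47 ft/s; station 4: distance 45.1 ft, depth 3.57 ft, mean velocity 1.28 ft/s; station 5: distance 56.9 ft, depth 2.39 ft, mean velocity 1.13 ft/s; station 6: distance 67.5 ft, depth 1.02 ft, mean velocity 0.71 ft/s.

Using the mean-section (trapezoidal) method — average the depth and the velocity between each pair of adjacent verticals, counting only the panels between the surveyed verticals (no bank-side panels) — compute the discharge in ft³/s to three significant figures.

Panel 1-2: Δb = 18.3 ft, d̄ = (1.04+4.53)/2 = 2.785, v̄ = (0.83+1.48)/2 = 1.155 → q = 18.3×2.785×1.155 = 58.87 ft³/s
Panel 2-3: Δb = 10.2 ft, d̄ = (4.53+4.64)/2 = 4.585, v̄ = (1.48+1.47)/2 = 1.475 → q = 10.2×4.585×1.475 = 68.98 ft³/s
Panel 3-4: Δb = 12.2 ft, d̄ = (4.64+3.57)/2 = 4.105, v̄ = (1.47+1.28)/2 = 1.375 → q = 12.2×4.105×1.375 = 68.86 ft³/s
Panel 4-5: Δb = 11.8 ft, d̄ = (3.57+2.39)/2 = 2.98, v̄ = (1.28+1.13)/2 = 1.205 → q = 11.8×2.98×1.205 = 42.37 ft³/s
Panel 5-6: Δb = 10.6 ft, d̄ = (2.39+1.02)/2 = 1.705, v̄ = (1.13+0.71)/2 = 0.92 → q = 10.6×1.705×0.92 = 16.63 ft³/s
Q = Σ q = 255.7 ft³/s

256 ft³/s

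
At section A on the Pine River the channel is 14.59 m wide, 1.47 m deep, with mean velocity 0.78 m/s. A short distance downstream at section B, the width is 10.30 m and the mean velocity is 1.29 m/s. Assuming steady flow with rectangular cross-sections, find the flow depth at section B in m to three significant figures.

1.26 m

Q = A₁V₁ = (14.59×1.47) × 0.78 = 16.73 m³/s
d₂ = Q/(b₂ V₂) = 16.73/(10.30×1.29) = 1.259 m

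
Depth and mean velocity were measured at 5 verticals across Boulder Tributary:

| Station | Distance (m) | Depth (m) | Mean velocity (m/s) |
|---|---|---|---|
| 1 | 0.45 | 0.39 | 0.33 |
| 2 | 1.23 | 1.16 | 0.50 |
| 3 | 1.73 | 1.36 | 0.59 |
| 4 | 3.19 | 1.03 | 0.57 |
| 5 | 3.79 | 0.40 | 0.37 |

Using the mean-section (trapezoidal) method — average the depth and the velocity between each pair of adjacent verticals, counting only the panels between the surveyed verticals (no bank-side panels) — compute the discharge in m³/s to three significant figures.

Panel 1-2: Δb = 0.78 m, d̄ = (0.39+1.16)/2 = 0.775, v̄ = (0.33+0.50)/2 = 0.415 → q = 0.78×0.775×0.415 = 0.2509 m³/s
Panel 2-3: Δb = 0.5 m, d̄ = (1.16+1.36)/2 = 1.26, v̄ = (0.50+0.59)/2 = 0.545 → q = 0.5×1.26×0.545 = 0.3434 m³/s
Panel 3-4: Δb = 1.46 m, d̄ = (1.36+1.03)/2 = 1.195, v̄ = (0.59+0.57)/2 = 0.58 → q = 1.46×1.195×0.58 = 1.012 m³/s
Panel 4-5: Δb = 0.6 m, d̄ = (1.03+0.40)/2 = 0.715, v̄ = (0.57+0.37)/2 = 0.47 → q = 0.6×0.715×0.47 = 0.2016 m³/s
Q = Σ q = 1.808 m³/s

1.81 m³/s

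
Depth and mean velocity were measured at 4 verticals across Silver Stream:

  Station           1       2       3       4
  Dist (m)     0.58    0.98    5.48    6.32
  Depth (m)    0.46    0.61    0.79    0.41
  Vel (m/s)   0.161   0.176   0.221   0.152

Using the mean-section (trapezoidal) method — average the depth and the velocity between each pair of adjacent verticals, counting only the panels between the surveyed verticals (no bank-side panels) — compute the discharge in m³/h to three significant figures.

Panel 1-2: Δb = 0.4 m, d̄ = (0.46+0.61)/2 = 0.535, v̄ = (0.161+0.176)/2 = 0.1685 → q = 0.4×0.535×0.1685 = 0.03606 m³/s
Panel 2-3: Δb = 4.5 m, d̄ = (0.61+0.79)/2 = 0.7, v̄ = (0.176+0.221)/2 = 0.1985 → q = 4.5×0.7×0.1985 = 0.6253 m³/s
Panel 3-4: Δb = 0.84 m, d̄ = (0.79+0.41)/2 = 0.6, v̄ = (0.221+0.152)/2 = 0.1865 → q = 0.84×0.6×0.1865 = 0.09400 m³/s
Q = Σ q = 0.7553 m³/s
= 0.7553 × 3600 = 2719 m³/h

2720 m³/h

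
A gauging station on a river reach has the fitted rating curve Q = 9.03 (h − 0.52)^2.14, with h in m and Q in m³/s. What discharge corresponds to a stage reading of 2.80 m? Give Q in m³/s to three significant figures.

52.7 m³/s

Q = 9.03 × (2.80 − 0.52)^2.14 = 9.03 × 2.28^2.14 = 52.68 m³/s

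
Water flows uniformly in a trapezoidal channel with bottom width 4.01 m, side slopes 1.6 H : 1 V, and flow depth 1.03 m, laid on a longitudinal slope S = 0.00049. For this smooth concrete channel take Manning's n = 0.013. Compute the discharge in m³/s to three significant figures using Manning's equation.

A = (b + z·y)·y = (4.01 + 1.6×1.03)×1.03 = 5.828 m²
P = b + 2y√(1+z²) = 4.01 + 2×1.03×√(1+1.6²) = 7.897 m
R = A/P = 5.828/7.897 = 0.7380 m
Q = (1/n)·A·R^(2/3)·S^(1/2) = (1/0.013) × 5.828 × 0.7380^(2/3) × 0.00049^(1/2) = 8.104 m³/s

8.10 m³/s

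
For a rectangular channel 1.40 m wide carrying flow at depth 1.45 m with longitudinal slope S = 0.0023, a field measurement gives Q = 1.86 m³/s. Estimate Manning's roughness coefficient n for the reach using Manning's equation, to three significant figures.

A = b·y = 1.40 × 1.45 = 2.030 m²
P = b + 2y = 1.40 + 2×1.45 = 4.300 m
R = A/P = 2.030/4.300 = 0.4721 m
n = (1/Q)·A·R^(2/3)·S^(1/2) = (1/1.86) × 2.030 × 0.6063 × 0.04796 = 0.03173

0.0317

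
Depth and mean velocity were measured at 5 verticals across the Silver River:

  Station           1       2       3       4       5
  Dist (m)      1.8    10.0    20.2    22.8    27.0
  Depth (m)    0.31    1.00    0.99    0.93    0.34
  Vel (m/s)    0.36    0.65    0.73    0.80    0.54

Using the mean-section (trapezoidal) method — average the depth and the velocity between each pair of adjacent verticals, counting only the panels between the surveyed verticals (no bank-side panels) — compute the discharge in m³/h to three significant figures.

Panel 1-2: Δb = 8.2 m, d̄ = (0.31+1.00)/2 = 0.655, v̄ = (0.36+0.65)/2 = 0.505 → q = 8.2×0.655×0.505 = 2.712 m³/s
Panel 2-3: Δb = 10.2 m, d̄ = (1.00+0.99)/2 = 0.995, v̄ = (0.65+0.73)/2 = 0.69 → q = 10.2×0.995×0.69 = 7.003 m³/s
Panel 3-4: Δb = 2.6 m, d̄ = (0.99+0.93)/2 = 0.96, v̄ = (0.73+0.80)/2 = 0.765 → q = 2.6×0.96×0.765 = 1.909 m³/s
Panel 4-5: Δb = 4.2 m, d̄ = (0.93+0.34)/2 = 0.635, v̄ = (0.80+0.54)/2 = 0.67 → q = 4.2×0.635×0.67 = 1.787 m³/s
Q = Σ q = 13.41 m³/s
= 13.41 × 3600 = 48280 m³/h

48300 m³/h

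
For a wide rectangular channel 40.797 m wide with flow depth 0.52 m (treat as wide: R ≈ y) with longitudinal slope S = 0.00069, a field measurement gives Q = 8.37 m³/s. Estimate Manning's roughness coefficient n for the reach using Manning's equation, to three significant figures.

A = b·y = 40.797 × 0.52 = 21.21 m²
Wide channel: R ≈ y = 0.52 m
n = (1/Q)·A·R^(2/3)·S^(1/2) = (1/8.37) × 21.21 × 0.6466 × 0.02627 = 0.04305

0.0431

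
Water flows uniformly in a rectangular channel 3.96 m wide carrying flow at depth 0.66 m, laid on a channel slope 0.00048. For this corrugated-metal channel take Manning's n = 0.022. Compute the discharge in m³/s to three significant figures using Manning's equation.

1.63 m³/s

A = b·y = 3.96 × 0.66 = 2.614 m²
P = b + 2y = 3.96 + 2×0.66 = 5.280 m
R = A/P = 2.614/5.280 = 0.4950 m
Q = (1/n)·A·R^(2/3)·S^(1/2) = (1/0.022) × 2.614 × 0.4950^(2/3) × 0.00048^(1/2) = 1.629 m³/s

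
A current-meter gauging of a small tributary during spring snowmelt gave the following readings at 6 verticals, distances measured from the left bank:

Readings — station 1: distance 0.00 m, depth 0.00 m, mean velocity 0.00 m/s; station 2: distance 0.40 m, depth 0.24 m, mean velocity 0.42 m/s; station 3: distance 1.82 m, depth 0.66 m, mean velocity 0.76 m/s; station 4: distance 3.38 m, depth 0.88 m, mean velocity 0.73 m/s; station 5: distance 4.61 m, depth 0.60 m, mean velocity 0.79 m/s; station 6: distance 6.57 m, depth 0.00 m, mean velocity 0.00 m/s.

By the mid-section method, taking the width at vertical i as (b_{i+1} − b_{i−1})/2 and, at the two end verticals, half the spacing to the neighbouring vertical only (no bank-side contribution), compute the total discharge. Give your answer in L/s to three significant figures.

w_2 = (1.82 − 0.00)/2 = 0.91 m; q_2 = 0.42 × 0.24 × 0.91 = 0.09173 m³/s
w_3 = (3.38 − 0.40)/2 = 1.49 m; q_3 = 0.76 × 0.66 × 1.49 = 0.7474 m³/s
w_4 = (4.61 − 1.82)/2 = 1.395 m; q_4 = 0.73 × 0.88 × 1.395 = 0.8961 m³/s
w_5 = (6.57 − 3.38)/2 = 1.595 m; q_5 = 0.79 × 0.60 × 1.595 = 0.7560 m³/s
Stations 1, 6 contribute zero (depth or velocity is 0).
Q = Σ qᵢ = 2.491 m³/s
= 2.491 × 1000 = 2491 L/s

2490 L/s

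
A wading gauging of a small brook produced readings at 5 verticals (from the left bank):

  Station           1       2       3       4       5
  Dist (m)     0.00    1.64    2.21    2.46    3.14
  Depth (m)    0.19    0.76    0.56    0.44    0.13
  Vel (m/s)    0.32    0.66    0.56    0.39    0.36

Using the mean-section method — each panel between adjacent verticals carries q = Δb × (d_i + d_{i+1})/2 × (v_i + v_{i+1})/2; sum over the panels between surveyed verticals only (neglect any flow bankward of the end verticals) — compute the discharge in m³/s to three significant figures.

Panel 1-2: Δb = 1.64 m, d̄ = (0.19+0.76)/2 = 0.475, v̄ = (0.32+0.66)/2 = 0.49 → q = 1.64×0.475×0.49 = 0.3817 m³/s
Panel 2-3: Δb = 0.57 m, d̄ = (0.76+0.56)/2 = 0.66, v̄ = (0.66+0.56)/2 = 0.61 → q = 0.57×0.66×0.61 = 0.2295 m³/s
Panel 3-4: Δb = 0.25 m, d̄ = (0.56+0.44)/2 = 0.5, v̄ = (0.56+0.39)/2 = 0.475 → q = 0.25×0.5×0.475 = 0.05938 m³/s
Panel 4-5: Δb = 0.68 m, d̄ = (0.44+0.13)/2 = 0.285, v̄ = (0.39+0.36)/2 = 0.375 → q = 0.68×0.285×0.375 = 0.07268 m³/s
Q = Σ q = 0.7432 m³/s

0.743 m³/s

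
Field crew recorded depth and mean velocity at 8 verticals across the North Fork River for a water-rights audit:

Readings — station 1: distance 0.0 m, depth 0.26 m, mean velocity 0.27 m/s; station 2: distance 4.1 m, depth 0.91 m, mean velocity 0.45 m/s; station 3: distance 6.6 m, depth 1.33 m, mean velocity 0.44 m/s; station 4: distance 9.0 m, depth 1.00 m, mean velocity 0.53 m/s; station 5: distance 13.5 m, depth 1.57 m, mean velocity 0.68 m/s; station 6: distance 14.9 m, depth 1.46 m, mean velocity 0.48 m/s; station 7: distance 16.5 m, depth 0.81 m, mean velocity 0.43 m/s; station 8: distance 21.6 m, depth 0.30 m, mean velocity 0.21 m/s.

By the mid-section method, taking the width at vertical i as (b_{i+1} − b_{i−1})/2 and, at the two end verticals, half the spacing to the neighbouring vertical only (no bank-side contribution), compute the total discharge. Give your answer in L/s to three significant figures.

w_1 = (4.1 − 0.0)/2 = 2.05 m; q_1 = 0.27 × 0.26 × 2.05 = 0.1439 m³/s
w_2 = (6.6 − 0.0)/2 = 3.3 m; q_2 = 0.45 × 0.91 × 3.3 = 1.351 m³/s
w_3 = (9.0 − 4.1)/2 = 2.45 m; q_3 = 0.44 × 1.33 × 2.45 = 1.434 m³/s
w_4 = (13.5 − 6.6)/2 = 3.45 m; q_4 = 0.53 × 1.00 × 3.45 = 1.829 m³/s
w_5 = (14.9 − 9.0)/2 = 2.95 m; q_5 = 0.68 × 1.57 × 2.95 = 3.149 m³/s
w_6 = (16.5 − 13.5)/2 = 1.5 m; q_6 = 0.48 × 1.46 × 1.5 = 1.051 m³/s
w_7 = (21.6 − 14.9)/2 = 3.35 m; q_7 = 0.43 × 0.81 × 3.35 = 1.167 m³/s
w_8 = (21.6 − 16.5)/2 = 2.55 m; q_8 = 0.21 × 0.30 × 2.55 = 0.1607 m³/s
Q = Σ qᵢ = 10.29 m³/s
= 10.29 × 1000 = 10290 L/s

10300 L/s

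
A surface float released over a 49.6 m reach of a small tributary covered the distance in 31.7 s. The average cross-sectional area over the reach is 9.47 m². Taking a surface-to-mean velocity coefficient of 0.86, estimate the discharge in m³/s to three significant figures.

12.7 m³/s

v_surface = L / t̄ = 49.6 / 31.7 = 1.565 m/s
v_mean = 0.86 × 1.565 = 1.346 m/s
Q = A × v_mean = 9.47 × 1.346 = 12.74 m³/s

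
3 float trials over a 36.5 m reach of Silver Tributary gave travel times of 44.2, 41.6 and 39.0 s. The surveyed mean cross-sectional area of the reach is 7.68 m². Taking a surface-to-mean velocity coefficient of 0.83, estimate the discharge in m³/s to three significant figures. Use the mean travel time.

t̄ = (44.2 + 41.6 + 39.0) / 3 = 41.6 s
v_surface = L / t̄ = 36.5 / 41.6 = 0.8774 m/s
v_mean = 0.83 × 0.8774 = 0.7282 m/s
Q = A × v_mean = 7.68 × 0.7282 = 5.593 m³/s

5.59 m³/s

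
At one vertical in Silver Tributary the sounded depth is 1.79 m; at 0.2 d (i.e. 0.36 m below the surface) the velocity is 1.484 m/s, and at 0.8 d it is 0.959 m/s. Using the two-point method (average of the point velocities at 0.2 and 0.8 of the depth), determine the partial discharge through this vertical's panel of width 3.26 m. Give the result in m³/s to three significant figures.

7.13 m³/s

v̄ = (1.484 + 0.959) / 2 = 1.222 m/s
q = v̄ × d × w = 1.222 × 1.79 × 3.26 = 7.128 m³/s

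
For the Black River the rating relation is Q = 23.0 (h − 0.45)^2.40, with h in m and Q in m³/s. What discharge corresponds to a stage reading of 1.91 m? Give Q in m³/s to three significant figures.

Q = 23.0 × (1.91 − 0.45)^2.40 = 23.0 × 1.46^2.40 = 57.04 m³/s

57.0 m³/s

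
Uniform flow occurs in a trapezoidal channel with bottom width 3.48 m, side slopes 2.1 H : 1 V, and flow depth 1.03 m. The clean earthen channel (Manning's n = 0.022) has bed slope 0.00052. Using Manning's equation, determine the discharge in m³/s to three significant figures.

A = (b + z·y)·y = (3.48 + 2.1×1.03)×1.03 = 5.812 m²
P = b + 2y√(1+z²) = 3.48 + 2×1.03×√(1+2.1²) = 8.271 m
R = A/P = 5.812/8.271 = 0.7027 m
Q = (1/n)·A·R^(2/3)·S^(1/2) = (1/0.022) × 5.812 × 0.7027^(2/3) × 0.00052^(1/2) = 4.762 m³/s

4.76 m³/s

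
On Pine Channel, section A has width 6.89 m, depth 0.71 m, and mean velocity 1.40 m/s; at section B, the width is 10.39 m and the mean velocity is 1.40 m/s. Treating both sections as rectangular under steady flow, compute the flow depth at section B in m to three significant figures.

Q = A₁V₁ = (6.89×0.71) × 1.40 = 6.849 m³/s
d₂ = Q/(b₂ V₂) = 6.849/(10.39×1.40) = 0.4708 m

0.471 m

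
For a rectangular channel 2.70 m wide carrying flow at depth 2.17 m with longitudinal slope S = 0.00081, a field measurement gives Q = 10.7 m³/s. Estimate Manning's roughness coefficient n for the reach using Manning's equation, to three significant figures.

0.0138

A = b·y = 2.70 × 2.17 = 5.859 m²
P = b + 2y = 2.70 + 2×2.17 = 7.040 m
R = A/P = 5.859/7.040 = 0.8322 m
n = (1/Q)·A·R^(2/3)·S^(1/2) = (1/10.7) × 5.859 × 0.8848 × 0.02846 = 0.01379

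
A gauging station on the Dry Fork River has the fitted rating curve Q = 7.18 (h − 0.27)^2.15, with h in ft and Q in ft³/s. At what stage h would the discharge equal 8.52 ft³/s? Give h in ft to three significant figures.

h − h₀ = (Q/C)^(1/b) = (8.52/7.18)^(1/2.15) = 1.083 ft
h = 0.27 + 1.083 = 1.353 ft

1.35 ft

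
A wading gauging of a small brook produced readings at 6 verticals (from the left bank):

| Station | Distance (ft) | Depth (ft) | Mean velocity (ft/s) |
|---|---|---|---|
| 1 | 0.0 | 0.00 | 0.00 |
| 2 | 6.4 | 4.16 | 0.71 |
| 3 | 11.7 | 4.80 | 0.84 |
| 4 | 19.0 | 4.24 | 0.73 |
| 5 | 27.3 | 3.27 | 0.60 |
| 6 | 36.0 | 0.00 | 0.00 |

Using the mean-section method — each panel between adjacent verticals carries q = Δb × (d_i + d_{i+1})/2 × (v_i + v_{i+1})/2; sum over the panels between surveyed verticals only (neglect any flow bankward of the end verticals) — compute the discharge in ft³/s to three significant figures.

74.0 ft³/s

Panel 1-2: Δb = 6.4 ft, d̄ = (0.00+4.16)/2 = 2.08, v̄ = (0.00+0.71)/2 = 0.355 → q = 6.4×2.08×0.355 = 4.726 ft³/s
Panel 2-3: Δb = 5.3 ft, d̄ = (4.16+4.80)/2 = 4.48, v̄ = (0.71+0.84)/2 = 0.775 → q = 5.3×4.48×0.775 = 18.40 ft³/s
Panel 3-4: Δb = 7.3 ft, d̄ = (4.80+4.24)/2 = 4.52, v̄ = (0.84+0.73)/2 = 0.785 → q = 7.3×4.52×0.785 = 25.90 ft³/s
Panel 4-5: Δb = 8.3 ft, d̄ = (4.24+3.27)/2 = 3.755, v̄ = (0.73+0.60)/2 = 0.665 → q = 8.3×3.755×0.665 = 20.73 ft³/s
Panel 5-6: Δb = 8.7 ft, d̄ = (3.27+0.00)/2 = 1.635, v̄ = (0.60+0.00)/2 = 0.3 → q = 8.7×1.635×0.3 = 4.267 ft³/s
Q = Σ q = 74.02 ft³/s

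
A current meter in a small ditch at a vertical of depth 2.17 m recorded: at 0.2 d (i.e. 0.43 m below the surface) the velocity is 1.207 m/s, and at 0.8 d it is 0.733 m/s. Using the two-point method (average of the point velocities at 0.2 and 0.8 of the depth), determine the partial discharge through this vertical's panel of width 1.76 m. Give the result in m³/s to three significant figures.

v̄ = (1.207 + 0.733) / 2 = 0.9700 m/s
q = v̄ × d × w = 0.9700 × 2.17 × 1.76 = 3.705 m³/s

3.70 m³/s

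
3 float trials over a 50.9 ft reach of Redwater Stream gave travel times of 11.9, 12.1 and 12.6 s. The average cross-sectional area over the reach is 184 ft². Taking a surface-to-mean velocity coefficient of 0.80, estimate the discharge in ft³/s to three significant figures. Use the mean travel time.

614 ft³/s

t̄ = (11.9 + 12.1 + 12.6) / 3 = 12.2 s
v_surface = L / t̄ = 50.9 / 12.2 = 4.172 ft/s
v_mean = 0.80 × 4.172 = 3.338 ft/s
Q = A × v_mean = 184 × 3.338 = 614.1 ft³/s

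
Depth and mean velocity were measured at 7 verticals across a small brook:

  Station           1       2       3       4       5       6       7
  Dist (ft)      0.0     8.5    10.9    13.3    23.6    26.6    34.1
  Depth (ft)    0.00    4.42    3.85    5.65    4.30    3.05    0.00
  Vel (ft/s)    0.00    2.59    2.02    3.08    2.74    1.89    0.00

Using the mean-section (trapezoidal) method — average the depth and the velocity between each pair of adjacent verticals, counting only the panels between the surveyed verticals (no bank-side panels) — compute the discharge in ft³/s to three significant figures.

262 ft³/s

Panel 1-2: Δb = 8.5 ft, d̄ = (0.00+4.42)/2 = 2.21, v̄ = (0.00+2.59)/2 = 1.295 → q = 8.5×2.21×1.295 = 24.33 ft³/s
Panel 2-3: Δb = 2.4 ft, d̄ = (4.42+3.85)/2 = 4.135, v̄ = (2.59+2.02)/2 = 2.305 → q = 2.4×4.135×2.305 = 22.87 ft³/s
Panel 3-4: Δb = 2.4 ft, d̄ = (3.85+5.65)/2 = 4.75, v̄ = (2.02+3.08)/2 = 2.55 → q = 2.4×4.75×2.55 = 29.07 ft³/s
Panel 4-5: Δb = 10.3 ft, d̄ = (5.65+4.30)/2 = 4.975, v̄ = (3.08+2.74)/2 = 2.91 → q = 10.3×4.975×2.91 = 149.1 ft³/s
Panel 5-6: Δb = 3 ft, d̄ = (4.30+3.05)/2 = 3.675, v̄ = (2.74+1.89)/2 = 2.315 → q = 3×3.675×2.315 = 25.52 ft³/s
Panel 6-7: Δb = 7.5 ft, d̄ = (3.05+0.00)/2 = 1.525, v̄ = (1.89+0.00)/2 = 0.945 → q = 7.5×1.525×0.945 = 10.81 ft³/s
Q = Σ q = 261.7 ft³/s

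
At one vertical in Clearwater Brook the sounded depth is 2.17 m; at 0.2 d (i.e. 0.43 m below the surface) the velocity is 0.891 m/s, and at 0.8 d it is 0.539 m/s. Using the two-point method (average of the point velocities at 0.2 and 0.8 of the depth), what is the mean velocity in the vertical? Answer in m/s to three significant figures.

0.715 m/s

v̄ = (0.891 + 0.539) / 2 = 0.7150 m/s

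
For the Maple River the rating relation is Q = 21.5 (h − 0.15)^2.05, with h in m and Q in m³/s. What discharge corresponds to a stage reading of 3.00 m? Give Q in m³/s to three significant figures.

Q = 21.5 × (3.00 − 0.15)^2.05 = 21.5 × 2.85^2.05 = 184.0 m³/s

184 m³/s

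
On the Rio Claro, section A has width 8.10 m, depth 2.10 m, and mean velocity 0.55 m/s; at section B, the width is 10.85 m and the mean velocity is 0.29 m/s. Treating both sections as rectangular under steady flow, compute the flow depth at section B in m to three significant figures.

2.97 m

Q = A₁V₁ = (8.10×2.10) × 0.55 = 9.356 m³/s
d₂ = Q/(b₂ V₂) = 9.356/(10.85×0.29) = 2.973 m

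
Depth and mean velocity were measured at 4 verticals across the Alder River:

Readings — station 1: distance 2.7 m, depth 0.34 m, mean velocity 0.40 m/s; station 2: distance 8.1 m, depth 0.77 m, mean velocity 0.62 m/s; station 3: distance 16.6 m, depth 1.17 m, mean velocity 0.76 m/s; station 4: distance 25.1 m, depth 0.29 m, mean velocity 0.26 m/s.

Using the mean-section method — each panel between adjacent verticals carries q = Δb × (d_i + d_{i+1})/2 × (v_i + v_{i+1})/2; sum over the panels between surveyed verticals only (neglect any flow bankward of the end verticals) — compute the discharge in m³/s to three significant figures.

Panel 1-2: Δb = 5.4 m, d̄ = (0.34+0.77)/2 = 0.555, v̄ = (0.40+0.62)/2 = 0.51 → q = 5.4×0.555×0.51 = 1.528 m³/s
Panel 2-3: Δb = 8.5 m, d̄ = (0.77+1.17)/2 = 0.97, v̄ = (0.62+0.76)/2 = 0.69 → q = 8.5×0.97×0.69 = 5.689 m³/s
Panel 3-4: Δb = 8.5 m, d̄ = (1.17+0.29)/2 = 0.73, v̄ = (0.76+0.26)/2 = 0.51 → q = 8.5×0.73×0.51 = 3.165 m³/s
Q = Σ q = 10.38 m³/s

10.4 m³/s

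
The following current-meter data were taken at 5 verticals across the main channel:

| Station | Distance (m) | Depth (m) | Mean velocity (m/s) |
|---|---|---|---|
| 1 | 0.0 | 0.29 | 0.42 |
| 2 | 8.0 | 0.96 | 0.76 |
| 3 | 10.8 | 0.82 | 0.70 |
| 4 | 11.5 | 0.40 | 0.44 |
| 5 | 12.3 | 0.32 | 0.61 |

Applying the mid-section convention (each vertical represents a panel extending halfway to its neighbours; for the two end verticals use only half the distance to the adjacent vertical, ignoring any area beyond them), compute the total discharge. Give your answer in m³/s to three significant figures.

5.64 m³/s

w_1 = (8.0 − 0.0)/2 = 4 m; q_1 = 0.42 × 0.29 × 4 = 0.4872 m³/s
w_2 = (10.8 − 0.0)/2 = 5.4 m; q_2 = 0.76 × 0.96 × 5.4 = 3.940 m³/s
w_3 = (11.5 − 8.0)/2 = 1.75 m; q_3 = 0.70 × 0.82 × 1.75 = 1.005 m³/s
w_4 = (12.3 − 10.8)/2 = 0.75 m; q_4 = 0.44 × 0.40 × 0.75 = 0.1320 m³/s
w_5 = (12.3 − 11.5)/2 = 0.4 m; q_5 = 0.61 × 0.32 × 0.4 = 0.07808 m³/s
Q = Σ qᵢ = 5.642 m³/s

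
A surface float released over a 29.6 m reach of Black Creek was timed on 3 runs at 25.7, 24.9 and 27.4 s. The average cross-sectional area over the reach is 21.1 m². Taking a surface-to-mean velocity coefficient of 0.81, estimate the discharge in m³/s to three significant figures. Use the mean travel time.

19.5 m³/s

t̄ = (25.7 + 24.9 + 27.4) / 3 = 26 s
v_surface = L / t̄ = 29.6 / 26 = 1.138 m/s
v_mean = 0.81 × 1.138 = 0.9222 m/s
Q = A × v_mean = 21.1 × 0.9222 = 19.46 m³/s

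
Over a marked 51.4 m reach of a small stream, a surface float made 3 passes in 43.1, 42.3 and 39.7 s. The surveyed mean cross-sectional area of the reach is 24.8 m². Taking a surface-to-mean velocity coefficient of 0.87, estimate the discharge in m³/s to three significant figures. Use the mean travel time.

26.6 m³/s

t̄ = (43.1 + 42.3 + 39.7) / 3 = 41.7 s
v_surface = L / t̄ = 51.4 / 41.7 = 1.233 m/s
v_mean = 0.87 × 1.233 = 1.072 m/s
Q = A × v_mean = 24.8 × 1.072 = 26.59 m³/s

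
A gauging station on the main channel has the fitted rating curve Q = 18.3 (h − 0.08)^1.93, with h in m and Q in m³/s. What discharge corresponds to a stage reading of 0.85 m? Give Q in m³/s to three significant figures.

11.1 m³/s

Q = 18.3 × (0.85 − 0.08)^1.93 = 18.3 × 0.77^1.93 = 11.05 m³/s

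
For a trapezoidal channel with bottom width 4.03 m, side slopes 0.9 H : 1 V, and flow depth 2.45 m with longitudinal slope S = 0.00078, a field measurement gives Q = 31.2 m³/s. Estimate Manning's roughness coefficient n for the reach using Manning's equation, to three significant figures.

0.0174

A = (b + z·y)·y = (4.03 + 0.9×2.45)×2.45 = 15.28 m²
P = b + 2y√(1+z²) = 4.03 + 2×2.45×√(1+0.9²) = 10.62 m
R = A/P = 15.28/10.62 = 1.438 m
n = (1/Q)·A·R^(2/3)·S^(1/2) = (1/31.2) × 15.28 × 1.274 × 0.02793 = 0.01742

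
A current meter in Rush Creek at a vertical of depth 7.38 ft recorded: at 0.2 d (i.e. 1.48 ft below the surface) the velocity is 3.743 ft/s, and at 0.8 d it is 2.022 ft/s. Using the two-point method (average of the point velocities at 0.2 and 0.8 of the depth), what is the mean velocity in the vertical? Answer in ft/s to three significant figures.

2.88 ft/s

v̄ = (3.743 + 2.022) / 2 = 2.883 ft/s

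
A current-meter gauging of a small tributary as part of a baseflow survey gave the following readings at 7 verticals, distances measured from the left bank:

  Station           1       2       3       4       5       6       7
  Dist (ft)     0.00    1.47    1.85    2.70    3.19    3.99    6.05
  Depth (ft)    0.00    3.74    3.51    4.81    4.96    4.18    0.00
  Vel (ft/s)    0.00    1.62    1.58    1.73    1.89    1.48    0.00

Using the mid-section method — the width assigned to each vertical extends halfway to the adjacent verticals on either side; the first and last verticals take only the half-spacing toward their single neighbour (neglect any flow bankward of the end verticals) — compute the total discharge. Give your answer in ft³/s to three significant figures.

29.5 ft³/s

w_2 = (1.85 − 0.00)/2 = 0.925 ft; q_2 = 1.62 × 3.74 × 0.925 = 5.604 ft³/s
w_3 = (2.70 − 1.47)/2 = 0.615 ft; q_3 = 1.58 × 3.51 × 0.615 = 3.411 ft³/s
w_4 = (3.19 − 1.85)/2 = 0.67 ft; q_4 = 1.73 × 4.81 × 0.67 = 5.575 ft³/s
w_5 = (3.99 − 2.70)/2 = 0.645 ft; q_5 = 1.89 × 4.96 × 0.645 = 6.046 ft³/s
w_6 = (6.05 − 3.19)/2 = 1.43 ft; q_6 = 1.48 × 4.18 × 1.43 = 8.847 ft³/s
Stations 1, 7 contribute zero (depth or velocity is 0).
Q = Σ qᵢ = 29.48 ft³/s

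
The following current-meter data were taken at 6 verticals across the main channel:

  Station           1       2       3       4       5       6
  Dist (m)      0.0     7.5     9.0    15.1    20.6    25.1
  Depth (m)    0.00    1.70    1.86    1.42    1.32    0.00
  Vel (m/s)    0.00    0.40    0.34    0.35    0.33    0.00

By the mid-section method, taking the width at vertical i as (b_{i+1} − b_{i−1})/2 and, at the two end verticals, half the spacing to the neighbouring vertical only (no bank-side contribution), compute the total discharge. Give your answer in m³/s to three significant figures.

w_2 = (9.0 − 0.0)/2 = 4.5 m; q_2 = 0.40 × 1.70 × 4.5 = 3.060 m³/s
w_3 = (15.1 − 7.5)/2 = 3.8 m; q_3 = 0.34 × 1.86 × 3.8 = 2.403 m³/s
w_4 = (20.6 − 9.0)/2 = 5.8 m; q_4 = 0.35 × 1.42 × 5.8 = 2.883 m³/s
w_5 = (25.1 − 15.1)/2 = 5 m; q_5 = 0.33 × 1.32 × 5 = 2.178 m³/s
Stations 1, 6 contribute zero (depth or velocity is 0).
Q = Σ qᵢ = 10.52 m³/s

10.5 m³/s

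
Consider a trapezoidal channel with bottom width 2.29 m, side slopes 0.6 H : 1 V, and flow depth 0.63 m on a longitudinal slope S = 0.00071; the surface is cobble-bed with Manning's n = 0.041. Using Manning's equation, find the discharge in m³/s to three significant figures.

0.639 m³/s

A = (b + z·y)·y = (2.29 + 0.6×0.63)×0.63 = 1.681 m²
P = b + 2y√(1+z²) = 2.29 + 2×0.63×√(1+0.6²) = 3.759 m
R = A/P = 1.681/3.759 = 0.4471 m
Q = (1/n)·A·R^(2/3)·S^(1/2) = (1/0.041) × 1.681 × 0.4471^(2/3) × 0.00071^(1/2) = 0.6387 m³/s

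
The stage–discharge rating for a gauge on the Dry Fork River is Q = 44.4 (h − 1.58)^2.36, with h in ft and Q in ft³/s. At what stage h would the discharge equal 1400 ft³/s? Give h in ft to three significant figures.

h − h₀ = (Q/C)^(1/b) = (1400/44.4)^(1/2.36) = 4.316 ft
h = 1.58 + 4.316 = 5.896 ft

5.90 ft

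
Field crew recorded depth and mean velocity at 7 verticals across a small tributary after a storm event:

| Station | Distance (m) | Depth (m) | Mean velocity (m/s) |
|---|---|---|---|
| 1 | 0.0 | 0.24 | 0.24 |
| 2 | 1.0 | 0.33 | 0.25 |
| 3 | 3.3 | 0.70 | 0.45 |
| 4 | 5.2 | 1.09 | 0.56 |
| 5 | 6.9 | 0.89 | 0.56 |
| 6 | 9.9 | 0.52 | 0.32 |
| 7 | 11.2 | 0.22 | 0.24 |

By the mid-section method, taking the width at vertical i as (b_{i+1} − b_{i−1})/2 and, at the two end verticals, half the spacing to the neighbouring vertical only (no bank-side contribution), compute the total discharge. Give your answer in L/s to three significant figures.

3490 L/s

w_1 = (1.0 − 0.0)/2 = 0.5 m; q_1 = 0.24 × 0.24 × 0.5 = 0.02880 m³/s
w_2 = (3.3 − 0.0)/2 = 1.65 m; q_2 = 0.25 × 0.33 × 1.65 = 0.1361 m³/s
w_3 = (5.2 − 1.0)/2 = 2.1 m; q_3 = 0.45 × 0.70 × 2.1 = 0.6615 m³/s
w_4 = (6.9 − 3.3)/2 = 1.8 m; q_4 = 0.56 × 1.09 × 1.8 = 1.099 m³/s
w_5 = (9.9 − 5.2)/2 = 2.35 m; q_5 = 0.56 × 0.89 × 2.35 = 1.171 m³/s
w_6 = (11.2 − 6.9)/2 = 2.15 m; q_6 = 0.32 × 0.52 × 2.15 = 0.3578 m³/s
w_7 = (11.2 − 9.9)/2 = 0.65 m; q_7 = 0.24 × 0.22 × 0.65 = 0.03432 m³/s
Q = Σ qᵢ = 3.488 m³/s
= 3.488 × 1000 = 3488 L/s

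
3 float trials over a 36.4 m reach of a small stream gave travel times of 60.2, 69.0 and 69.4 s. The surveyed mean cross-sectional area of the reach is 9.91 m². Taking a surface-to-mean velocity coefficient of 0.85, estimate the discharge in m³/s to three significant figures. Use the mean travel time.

t̄ = (60.2 + 69.0 + 69.4) / 3 = 66.2 s
v_surface = L / t̄ = 36.4 / 66.2 = 0.5498 m/s
v_mean = 0.85 × 0.5498 = 0.4674 m/s
Q = A × v_mean = 9.91 × 0.4674 = 4.632 m³/s

4.63 m³/s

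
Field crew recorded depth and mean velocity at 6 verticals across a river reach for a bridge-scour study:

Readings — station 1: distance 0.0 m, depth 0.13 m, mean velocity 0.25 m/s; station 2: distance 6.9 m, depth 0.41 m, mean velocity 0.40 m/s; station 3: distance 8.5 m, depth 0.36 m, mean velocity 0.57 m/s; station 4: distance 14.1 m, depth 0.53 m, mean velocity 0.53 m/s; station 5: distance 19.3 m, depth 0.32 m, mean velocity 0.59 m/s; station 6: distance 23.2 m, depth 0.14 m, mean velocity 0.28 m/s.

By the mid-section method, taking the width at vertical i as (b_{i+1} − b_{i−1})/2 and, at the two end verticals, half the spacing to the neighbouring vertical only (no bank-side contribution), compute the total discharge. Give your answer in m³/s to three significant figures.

4.00 m³/s

w_1 = (6.9 − 0.0)/2 = 3.45 m; q_1 = 0.25 × 0.13 × 3.45 = 0.1121 m³/s
w_2 = (8.5 − 0.0)/2 = 4.25 m; q_2 = 0.40 × 0.41 × 4.25 = 0.6970 m³/s
w_3 = (14.1 − 6.9)/2 = 3.6 m; q_3 = 0.57 × 0.36 × 3.6 = 0.7387 m³/s
w_4 = (19.3 − 8.5)/2 = 5.4 m; q_4 = 0.53 × 0.53 × 5.4 = 1.517 m³/s
w_5 = (23.2 − 14.1)/2 = 4.55 m; q_5 = 0.59 × 0.32 × 4.55 = 0.8590 m³/s
w_6 = (23.2 − 19.3)/2 = 1.95 m; q_6 = 0.28 × 0.14 × 1.95 = 0.07644 m³/s
Q = Σ qᵢ = 4.000 m³/s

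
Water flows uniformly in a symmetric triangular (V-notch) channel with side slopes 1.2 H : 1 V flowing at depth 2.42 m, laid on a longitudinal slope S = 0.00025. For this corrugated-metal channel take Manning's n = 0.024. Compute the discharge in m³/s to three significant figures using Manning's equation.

A = z·y² = 1.2×2.42² = 7.028 m²
P = 2y√(1+z²) = 2×2.42×√(1+1.2²) = 7.560 m
R = A/P = 7.028/7.560 = 0.9295 m
Q = (1/n)·A·R^(2/3)·S^(1/2) = (1/0.024) × 7.028 × 0.9295^(2/3) × 0.00025^(1/2) = 4.410 m³/s

4.41 m³/s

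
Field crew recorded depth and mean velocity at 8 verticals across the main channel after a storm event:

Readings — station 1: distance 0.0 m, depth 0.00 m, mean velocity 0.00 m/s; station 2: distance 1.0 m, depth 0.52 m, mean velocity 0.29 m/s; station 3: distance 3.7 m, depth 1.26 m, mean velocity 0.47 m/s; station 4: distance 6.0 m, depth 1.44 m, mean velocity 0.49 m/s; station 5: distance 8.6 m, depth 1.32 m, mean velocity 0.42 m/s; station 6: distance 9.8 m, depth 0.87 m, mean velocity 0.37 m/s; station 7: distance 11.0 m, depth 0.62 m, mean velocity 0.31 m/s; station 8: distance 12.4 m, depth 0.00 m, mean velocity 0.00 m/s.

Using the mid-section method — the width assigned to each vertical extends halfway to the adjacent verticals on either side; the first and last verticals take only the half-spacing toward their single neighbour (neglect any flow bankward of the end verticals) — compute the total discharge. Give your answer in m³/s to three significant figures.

w_2 = (3.7 − 0.0)/2 = 1.85 m; q_2 = 0.29 × 0.52 × 1.85 = 0.2790 m³/s
w_3 = (6.0 − 1.0)/2 = 2.5 m; q_3 = 0.47 × 1.26 × 2.5 = 1.481 m³/s
w_4 = (8.6 − 3.7)/2 = 2.45 m; q_4 = 0.49 × 1.44 × 2.45 = 1.729 m³/s
w_5 = (9.8 − 6.0)/2 = 1.9 m; q_5 = 0.42 × 1.32 × 1.9 = 1.053 m³/s
w_6 = (11.0 − 8.6)/2 = 1.2 m; q_6 = 0.37 × 0.87 × 1.2 = 0.3863 m³/s
w_7 = (12.4 − 9.8)/2 = 1.3 m; q_7 = 0.31 × 0.62 × 1.3 = 0.2499 m³/s
Stations 1, 8 contribute zero (depth or velocity is 0).
Q = Σ qᵢ = 5.178 m³/s

5.18 m³/s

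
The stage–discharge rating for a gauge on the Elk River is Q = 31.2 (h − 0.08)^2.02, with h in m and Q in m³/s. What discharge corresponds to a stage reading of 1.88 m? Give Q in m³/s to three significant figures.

102 m³/s

Q = 31.2 × (1.88 − 0.08)^2.02 = 31.2 × 1.8^2.02 = 102.3 m³/s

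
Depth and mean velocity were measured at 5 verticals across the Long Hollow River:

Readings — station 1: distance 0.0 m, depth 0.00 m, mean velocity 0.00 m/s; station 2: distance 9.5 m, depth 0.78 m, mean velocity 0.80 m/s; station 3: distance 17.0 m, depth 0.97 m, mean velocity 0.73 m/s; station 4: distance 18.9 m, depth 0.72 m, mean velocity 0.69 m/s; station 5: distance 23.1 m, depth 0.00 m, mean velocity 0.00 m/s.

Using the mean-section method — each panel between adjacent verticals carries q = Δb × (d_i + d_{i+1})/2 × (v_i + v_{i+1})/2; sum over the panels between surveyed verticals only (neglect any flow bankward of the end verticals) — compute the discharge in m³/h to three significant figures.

Panel 1-2: Δb = 9.5 m, d̄ = (0.00+0.78)/2 = 0.39, v̄ = (0.00+0.80)/2 = 0.4 → q = 9.5×0.39×0.4 = 1.482 m³/s
Panel 2-3: Δb = 7.5 m, d̄ = (0.78+0.97)/2 = 0.875, v̄ = (0.80+0.73)/2 = 0.765 → q = 7.5×0.875×0.765 = 5.020 m³/s
Panel 3-4: Δb = 1.9 m, d̄ = (0.97+0.72)/2 = 0.845, v̄ = (0.73+0.69)/2 = 0.71 → q = 1.9×0.845×0.71 = 1.140 m³/s
Panel 4-5: Δb = 4.2 m, d̄ = (0.72+0.00)/2 = 0.36, v̄ = (0.69+0.00)/2 = 0.345 → q = 4.2×0.36×0.345 = 0.5216 m³/s
Q = Σ q = 8.164 m³/s
= 8.164 × 3600 = 29390 m³/h

29400 m³/h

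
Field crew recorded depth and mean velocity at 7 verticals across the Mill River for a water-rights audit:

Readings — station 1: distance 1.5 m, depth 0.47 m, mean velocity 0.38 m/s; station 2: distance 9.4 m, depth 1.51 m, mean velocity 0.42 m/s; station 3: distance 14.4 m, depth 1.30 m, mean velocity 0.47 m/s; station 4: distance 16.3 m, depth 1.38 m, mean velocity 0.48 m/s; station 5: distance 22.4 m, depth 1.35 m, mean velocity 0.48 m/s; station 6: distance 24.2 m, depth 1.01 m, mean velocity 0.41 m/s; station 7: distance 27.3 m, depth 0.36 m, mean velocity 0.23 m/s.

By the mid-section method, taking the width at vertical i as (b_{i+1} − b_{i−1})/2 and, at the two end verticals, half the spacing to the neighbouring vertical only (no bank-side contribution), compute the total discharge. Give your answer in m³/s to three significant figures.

13.3 m³/s

w_1 = (9.4 − 1.5)/2 = 3.95 m; q_1 = 0.38 × 0.47 × 3.95 = 0.7055 m³/s
w_2 = (14.4 − 1.5)/2 = 6.45 m; q_2 = 0.42 × 1.51 × 6.45 = 4.091 m³/s
w_3 = (16.3 − 9.4)/2 = 3.45 m; q_3 = 0.47 × 1.30 × 3.45 = 2.108 m³/s
w_4 = (22.4 − 14.4)/2 = 4 m; q_4 = 0.48 × 1.38 × 4 = 2.650 m³/s
w_5 = (24.2 − 16.3)/2 = 3.95 m; q_5 = 0.48 × 1.35 × 3.95 = 2.560 m³/s
w_6 = (27.3 − 22.4)/2 = 2.45 m; q_6 = 0.41 × 1.01 × 2.45 = 1.015 m³/s
w_7 = (27.3 − 24.2)/2 = 1.55 m; q_7 = 0.23 × 0.36 × 1.55 = 0.1283 m³/s
Q = Σ qᵢ = 13.26 m³/s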